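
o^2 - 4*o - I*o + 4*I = (o - 4)*(o - I)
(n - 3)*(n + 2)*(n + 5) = n^3 + 4*n^2 - 11*n - 30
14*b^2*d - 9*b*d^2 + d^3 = d*(-7*b + d)*(-2*b + d)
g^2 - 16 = (g - 4)*(g + 4)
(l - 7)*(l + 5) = l^2 - 2*l - 35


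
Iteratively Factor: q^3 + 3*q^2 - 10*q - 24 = (q + 2)*(q^2 + q - 12) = (q - 3)*(q + 2)*(q + 4)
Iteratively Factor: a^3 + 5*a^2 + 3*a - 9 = (a + 3)*(a^2 + 2*a - 3) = (a - 1)*(a + 3)*(a + 3)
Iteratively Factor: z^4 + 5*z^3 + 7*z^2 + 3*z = (z + 3)*(z^3 + 2*z^2 + z) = (z + 1)*(z + 3)*(z^2 + z) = z*(z + 1)*(z + 3)*(z + 1)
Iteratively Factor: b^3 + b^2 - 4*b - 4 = (b - 2)*(b^2 + 3*b + 2) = (b - 2)*(b + 1)*(b + 2)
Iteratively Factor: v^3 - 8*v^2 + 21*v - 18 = (v - 2)*(v^2 - 6*v + 9) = (v - 3)*(v - 2)*(v - 3)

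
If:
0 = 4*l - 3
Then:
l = 3/4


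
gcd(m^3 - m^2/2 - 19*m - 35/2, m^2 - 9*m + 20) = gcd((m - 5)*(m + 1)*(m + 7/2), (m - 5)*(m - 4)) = m - 5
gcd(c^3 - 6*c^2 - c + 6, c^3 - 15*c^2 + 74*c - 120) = c - 6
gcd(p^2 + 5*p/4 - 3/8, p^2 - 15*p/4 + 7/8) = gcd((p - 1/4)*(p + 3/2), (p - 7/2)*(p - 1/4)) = p - 1/4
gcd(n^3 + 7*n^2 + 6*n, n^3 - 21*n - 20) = n + 1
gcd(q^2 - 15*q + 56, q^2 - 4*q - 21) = q - 7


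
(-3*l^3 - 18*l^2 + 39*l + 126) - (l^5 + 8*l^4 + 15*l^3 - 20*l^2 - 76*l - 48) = -l^5 - 8*l^4 - 18*l^3 + 2*l^2 + 115*l + 174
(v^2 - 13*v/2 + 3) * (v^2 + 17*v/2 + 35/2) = v^4 + 2*v^3 - 139*v^2/4 - 353*v/4 + 105/2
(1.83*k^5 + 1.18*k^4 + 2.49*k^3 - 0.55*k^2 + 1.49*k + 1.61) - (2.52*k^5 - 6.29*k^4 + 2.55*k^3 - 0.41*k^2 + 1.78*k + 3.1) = -0.69*k^5 + 7.47*k^4 - 0.0599999999999996*k^3 - 0.14*k^2 - 0.29*k - 1.49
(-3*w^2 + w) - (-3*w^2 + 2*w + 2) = -w - 2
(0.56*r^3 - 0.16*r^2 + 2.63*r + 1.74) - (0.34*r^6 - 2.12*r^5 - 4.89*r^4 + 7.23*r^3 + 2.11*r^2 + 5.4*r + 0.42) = -0.34*r^6 + 2.12*r^5 + 4.89*r^4 - 6.67*r^3 - 2.27*r^2 - 2.77*r + 1.32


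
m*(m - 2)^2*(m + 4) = m^4 - 12*m^2 + 16*m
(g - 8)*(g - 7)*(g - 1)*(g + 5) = g^4 - 11*g^3 - 9*g^2 + 299*g - 280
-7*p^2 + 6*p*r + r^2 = (-p + r)*(7*p + r)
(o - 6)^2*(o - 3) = o^3 - 15*o^2 + 72*o - 108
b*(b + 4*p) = b^2 + 4*b*p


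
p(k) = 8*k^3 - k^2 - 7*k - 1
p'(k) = 24*k^2 - 2*k - 7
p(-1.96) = -51.36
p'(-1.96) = 89.12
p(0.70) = -3.65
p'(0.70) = 3.36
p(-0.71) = 0.60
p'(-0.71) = 6.52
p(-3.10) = -227.24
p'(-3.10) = 229.84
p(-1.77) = -36.10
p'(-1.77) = 71.73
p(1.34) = 7.07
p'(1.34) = 33.41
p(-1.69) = -30.64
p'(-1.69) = 64.93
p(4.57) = 709.68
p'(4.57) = 485.10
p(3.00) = 185.00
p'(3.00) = 203.00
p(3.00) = 185.00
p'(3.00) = 203.00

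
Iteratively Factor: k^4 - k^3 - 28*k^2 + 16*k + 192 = (k + 4)*(k^3 - 5*k^2 - 8*k + 48) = (k - 4)*(k + 4)*(k^2 - k - 12) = (k - 4)*(k + 3)*(k + 4)*(k - 4)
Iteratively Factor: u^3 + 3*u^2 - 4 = (u - 1)*(u^2 + 4*u + 4) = (u - 1)*(u + 2)*(u + 2)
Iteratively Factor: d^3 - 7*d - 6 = (d + 2)*(d^2 - 2*d - 3) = (d - 3)*(d + 2)*(d + 1)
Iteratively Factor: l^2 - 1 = (l - 1)*(l + 1)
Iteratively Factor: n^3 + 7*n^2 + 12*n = (n)*(n^2 + 7*n + 12) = n*(n + 3)*(n + 4)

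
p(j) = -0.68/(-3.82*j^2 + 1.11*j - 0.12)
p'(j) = -0.68*(7.64*j - 1.11)/(-3.82*j^2 + 1.11*j - 0.12)^2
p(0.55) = 1.02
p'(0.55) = -4.75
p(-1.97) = 0.04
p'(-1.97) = 0.04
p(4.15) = 0.01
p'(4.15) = -0.01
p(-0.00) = 5.67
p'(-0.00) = 52.42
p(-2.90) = 0.02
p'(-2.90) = 0.01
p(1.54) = 0.09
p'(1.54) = -0.13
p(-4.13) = 0.01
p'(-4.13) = 0.00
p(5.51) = 0.01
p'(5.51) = -0.00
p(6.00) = 0.01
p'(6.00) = -0.00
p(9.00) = 0.00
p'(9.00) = -0.00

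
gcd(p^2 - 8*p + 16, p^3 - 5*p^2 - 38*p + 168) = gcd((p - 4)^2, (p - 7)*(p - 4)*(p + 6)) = p - 4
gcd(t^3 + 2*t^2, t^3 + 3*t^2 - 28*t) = t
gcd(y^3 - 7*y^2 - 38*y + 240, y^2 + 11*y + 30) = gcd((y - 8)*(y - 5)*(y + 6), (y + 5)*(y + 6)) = y + 6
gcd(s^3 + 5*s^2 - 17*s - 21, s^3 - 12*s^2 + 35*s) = 1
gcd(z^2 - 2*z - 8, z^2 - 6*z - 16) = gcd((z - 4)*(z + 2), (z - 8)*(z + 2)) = z + 2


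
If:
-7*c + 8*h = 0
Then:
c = 8*h/7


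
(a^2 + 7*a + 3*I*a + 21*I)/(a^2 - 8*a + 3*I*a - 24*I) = (a + 7)/(a - 8)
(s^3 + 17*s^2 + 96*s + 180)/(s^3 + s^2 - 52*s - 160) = (s^2 + 12*s + 36)/(s^2 - 4*s - 32)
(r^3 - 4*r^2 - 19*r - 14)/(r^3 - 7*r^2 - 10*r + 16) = (r^2 - 6*r - 7)/(r^2 - 9*r + 8)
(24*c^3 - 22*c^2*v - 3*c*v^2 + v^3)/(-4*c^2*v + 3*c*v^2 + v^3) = (-6*c + v)/v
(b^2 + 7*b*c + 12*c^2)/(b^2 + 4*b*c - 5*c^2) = (b^2 + 7*b*c + 12*c^2)/(b^2 + 4*b*c - 5*c^2)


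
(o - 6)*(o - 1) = o^2 - 7*o + 6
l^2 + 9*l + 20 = (l + 4)*(l + 5)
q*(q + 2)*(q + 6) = q^3 + 8*q^2 + 12*q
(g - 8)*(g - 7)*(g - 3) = g^3 - 18*g^2 + 101*g - 168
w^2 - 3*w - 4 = (w - 4)*(w + 1)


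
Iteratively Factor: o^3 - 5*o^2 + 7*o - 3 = (o - 1)*(o^2 - 4*o + 3) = (o - 3)*(o - 1)*(o - 1)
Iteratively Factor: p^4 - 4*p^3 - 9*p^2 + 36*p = (p - 4)*(p^3 - 9*p) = (p - 4)*(p + 3)*(p^2 - 3*p) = p*(p - 4)*(p + 3)*(p - 3)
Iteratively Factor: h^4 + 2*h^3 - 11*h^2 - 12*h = (h + 4)*(h^3 - 2*h^2 - 3*h) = (h + 1)*(h + 4)*(h^2 - 3*h) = (h - 3)*(h + 1)*(h + 4)*(h)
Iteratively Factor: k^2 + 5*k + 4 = (k + 1)*(k + 4)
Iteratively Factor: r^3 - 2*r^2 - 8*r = (r + 2)*(r^2 - 4*r) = r*(r + 2)*(r - 4)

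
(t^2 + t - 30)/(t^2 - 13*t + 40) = (t + 6)/(t - 8)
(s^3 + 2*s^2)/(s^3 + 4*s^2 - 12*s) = s*(s + 2)/(s^2 + 4*s - 12)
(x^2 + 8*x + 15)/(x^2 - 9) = (x + 5)/(x - 3)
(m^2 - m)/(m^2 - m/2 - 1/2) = 2*m/(2*m + 1)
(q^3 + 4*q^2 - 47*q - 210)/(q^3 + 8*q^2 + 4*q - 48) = (q^2 - 2*q - 35)/(q^2 + 2*q - 8)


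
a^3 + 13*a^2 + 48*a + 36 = (a + 1)*(a + 6)^2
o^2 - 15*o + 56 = (o - 8)*(o - 7)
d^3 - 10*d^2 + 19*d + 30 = (d - 6)*(d - 5)*(d + 1)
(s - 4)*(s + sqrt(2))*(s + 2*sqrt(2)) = s^3 - 4*s^2 + 3*sqrt(2)*s^2 - 12*sqrt(2)*s + 4*s - 16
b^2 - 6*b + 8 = (b - 4)*(b - 2)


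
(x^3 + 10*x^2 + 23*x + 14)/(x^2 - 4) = (x^2 + 8*x + 7)/(x - 2)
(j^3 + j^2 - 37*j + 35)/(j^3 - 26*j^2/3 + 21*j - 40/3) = 3*(j + 7)/(3*j - 8)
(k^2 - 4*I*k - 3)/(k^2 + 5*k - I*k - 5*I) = (k - 3*I)/(k + 5)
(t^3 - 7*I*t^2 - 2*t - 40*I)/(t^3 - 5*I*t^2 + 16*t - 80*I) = (t + 2*I)/(t + 4*I)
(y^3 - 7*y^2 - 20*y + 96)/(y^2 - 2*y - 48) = (y^2 + y - 12)/(y + 6)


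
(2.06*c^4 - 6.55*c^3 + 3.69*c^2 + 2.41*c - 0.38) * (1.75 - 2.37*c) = -4.8822*c^5 + 19.1285*c^4 - 20.2078*c^3 + 0.745799999999999*c^2 + 5.1181*c - 0.665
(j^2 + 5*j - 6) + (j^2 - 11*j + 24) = 2*j^2 - 6*j + 18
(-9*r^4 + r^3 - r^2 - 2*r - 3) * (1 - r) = 9*r^5 - 10*r^4 + 2*r^3 + r^2 + r - 3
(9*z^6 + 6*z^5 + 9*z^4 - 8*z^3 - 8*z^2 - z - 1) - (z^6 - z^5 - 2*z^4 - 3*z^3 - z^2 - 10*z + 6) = 8*z^6 + 7*z^5 + 11*z^4 - 5*z^3 - 7*z^2 + 9*z - 7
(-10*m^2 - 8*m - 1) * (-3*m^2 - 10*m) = 30*m^4 + 124*m^3 + 83*m^2 + 10*m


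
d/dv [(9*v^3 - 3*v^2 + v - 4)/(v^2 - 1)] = (9*v^4 - 28*v^2 + 14*v - 1)/(v^4 - 2*v^2 + 1)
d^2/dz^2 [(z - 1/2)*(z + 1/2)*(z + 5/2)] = 6*z + 5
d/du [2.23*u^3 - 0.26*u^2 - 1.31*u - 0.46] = 6.69*u^2 - 0.52*u - 1.31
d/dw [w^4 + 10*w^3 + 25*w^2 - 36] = 2*w*(2*w^2 + 15*w + 25)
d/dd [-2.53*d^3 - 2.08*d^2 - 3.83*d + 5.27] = -7.59*d^2 - 4.16*d - 3.83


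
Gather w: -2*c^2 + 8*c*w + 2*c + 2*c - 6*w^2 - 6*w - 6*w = -2*c^2 + 4*c - 6*w^2 + w*(8*c - 12)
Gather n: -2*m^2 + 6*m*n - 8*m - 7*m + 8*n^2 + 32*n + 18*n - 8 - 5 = -2*m^2 - 15*m + 8*n^2 + n*(6*m + 50) - 13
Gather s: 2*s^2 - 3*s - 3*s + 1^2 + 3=2*s^2 - 6*s + 4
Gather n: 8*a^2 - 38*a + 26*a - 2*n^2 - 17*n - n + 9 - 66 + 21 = 8*a^2 - 12*a - 2*n^2 - 18*n - 36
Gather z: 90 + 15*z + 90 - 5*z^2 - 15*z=180 - 5*z^2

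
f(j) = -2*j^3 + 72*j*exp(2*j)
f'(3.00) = 203274.11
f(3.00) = 87086.62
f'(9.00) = 89822837293.87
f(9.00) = 42547658542.99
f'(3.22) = 335491.38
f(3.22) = 145159.38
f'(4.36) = 4285831.44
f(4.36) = 1922336.54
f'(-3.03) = -55.94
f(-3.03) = 55.13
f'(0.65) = 605.10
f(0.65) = 171.17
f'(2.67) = 95139.11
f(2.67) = 40046.42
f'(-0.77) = -11.89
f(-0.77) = -10.97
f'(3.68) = 946038.61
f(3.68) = 416374.14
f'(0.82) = 975.86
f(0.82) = 303.26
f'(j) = -6*j^2 + 144*j*exp(2*j) + 72*exp(2*j)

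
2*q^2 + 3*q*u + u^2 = (q + u)*(2*q + u)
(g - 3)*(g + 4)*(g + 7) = g^3 + 8*g^2 - 5*g - 84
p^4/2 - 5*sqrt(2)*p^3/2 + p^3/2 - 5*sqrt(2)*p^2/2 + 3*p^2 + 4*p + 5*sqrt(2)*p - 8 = (p/2 + 1)*(p - 1)*(p - 4*sqrt(2))*(p - sqrt(2))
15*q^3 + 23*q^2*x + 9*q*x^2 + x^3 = (q + x)*(3*q + x)*(5*q + x)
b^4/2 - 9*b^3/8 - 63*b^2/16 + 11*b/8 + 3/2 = (b/2 + 1)*(b - 4)*(b - 3/4)*(b + 1/2)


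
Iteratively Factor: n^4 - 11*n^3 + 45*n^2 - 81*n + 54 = (n - 3)*(n^3 - 8*n^2 + 21*n - 18) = (n - 3)^2*(n^2 - 5*n + 6) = (n - 3)^3*(n - 2)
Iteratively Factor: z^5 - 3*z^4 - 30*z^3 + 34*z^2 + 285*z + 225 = (z + 3)*(z^4 - 6*z^3 - 12*z^2 + 70*z + 75) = (z - 5)*(z + 3)*(z^3 - z^2 - 17*z - 15) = (z - 5)^2*(z + 3)*(z^2 + 4*z + 3) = (z - 5)^2*(z + 3)^2*(z + 1)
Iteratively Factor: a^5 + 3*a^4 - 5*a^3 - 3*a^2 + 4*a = (a)*(a^4 + 3*a^3 - 5*a^2 - 3*a + 4) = a*(a + 1)*(a^3 + 2*a^2 - 7*a + 4) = a*(a + 1)*(a + 4)*(a^2 - 2*a + 1) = a*(a - 1)*(a + 1)*(a + 4)*(a - 1)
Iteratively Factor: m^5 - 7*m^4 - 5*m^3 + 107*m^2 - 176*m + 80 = (m - 1)*(m^4 - 6*m^3 - 11*m^2 + 96*m - 80) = (m - 1)*(m + 4)*(m^3 - 10*m^2 + 29*m - 20) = (m - 4)*(m - 1)*(m + 4)*(m^2 - 6*m + 5) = (m - 4)*(m - 1)^2*(m + 4)*(m - 5)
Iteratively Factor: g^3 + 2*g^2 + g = (g)*(g^2 + 2*g + 1) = g*(g + 1)*(g + 1)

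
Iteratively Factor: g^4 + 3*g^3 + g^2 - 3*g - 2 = (g + 1)*(g^3 + 2*g^2 - g - 2) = (g + 1)*(g + 2)*(g^2 - 1) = (g + 1)^2*(g + 2)*(g - 1)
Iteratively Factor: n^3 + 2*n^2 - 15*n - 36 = (n - 4)*(n^2 + 6*n + 9) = (n - 4)*(n + 3)*(n + 3)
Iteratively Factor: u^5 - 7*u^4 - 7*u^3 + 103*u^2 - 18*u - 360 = (u + 2)*(u^4 - 9*u^3 + 11*u^2 + 81*u - 180) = (u - 5)*(u + 2)*(u^3 - 4*u^2 - 9*u + 36) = (u - 5)*(u + 2)*(u + 3)*(u^2 - 7*u + 12) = (u - 5)*(u - 4)*(u + 2)*(u + 3)*(u - 3)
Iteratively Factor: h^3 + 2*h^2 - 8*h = (h - 2)*(h^2 + 4*h) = (h - 2)*(h + 4)*(h)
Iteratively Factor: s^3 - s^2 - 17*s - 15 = (s + 3)*(s^2 - 4*s - 5) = (s + 1)*(s + 3)*(s - 5)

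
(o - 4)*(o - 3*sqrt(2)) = o^2 - 3*sqrt(2)*o - 4*o + 12*sqrt(2)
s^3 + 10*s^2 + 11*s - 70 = (s - 2)*(s + 5)*(s + 7)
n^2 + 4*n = n*(n + 4)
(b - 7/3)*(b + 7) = b^2 + 14*b/3 - 49/3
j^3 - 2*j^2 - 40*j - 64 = (j - 8)*(j + 2)*(j + 4)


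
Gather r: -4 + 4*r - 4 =4*r - 8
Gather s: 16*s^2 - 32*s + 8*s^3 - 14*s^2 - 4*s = 8*s^3 + 2*s^2 - 36*s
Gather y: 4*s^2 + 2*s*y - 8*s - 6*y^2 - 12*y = 4*s^2 - 8*s - 6*y^2 + y*(2*s - 12)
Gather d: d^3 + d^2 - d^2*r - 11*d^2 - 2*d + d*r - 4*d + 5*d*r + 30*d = d^3 + d^2*(-r - 10) + d*(6*r + 24)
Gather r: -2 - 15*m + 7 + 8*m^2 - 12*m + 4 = 8*m^2 - 27*m + 9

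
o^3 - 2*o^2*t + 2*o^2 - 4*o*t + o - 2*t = (o + 1)^2*(o - 2*t)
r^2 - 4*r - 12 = (r - 6)*(r + 2)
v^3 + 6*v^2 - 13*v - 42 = (v - 3)*(v + 2)*(v + 7)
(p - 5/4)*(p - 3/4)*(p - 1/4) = p^3 - 9*p^2/4 + 23*p/16 - 15/64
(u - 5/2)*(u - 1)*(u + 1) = u^3 - 5*u^2/2 - u + 5/2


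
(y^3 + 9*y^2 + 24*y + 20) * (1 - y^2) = -y^5 - 9*y^4 - 23*y^3 - 11*y^2 + 24*y + 20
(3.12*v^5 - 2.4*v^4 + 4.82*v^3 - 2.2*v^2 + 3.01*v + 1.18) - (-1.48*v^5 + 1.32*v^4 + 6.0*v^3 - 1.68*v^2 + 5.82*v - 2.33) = 4.6*v^5 - 3.72*v^4 - 1.18*v^3 - 0.52*v^2 - 2.81*v + 3.51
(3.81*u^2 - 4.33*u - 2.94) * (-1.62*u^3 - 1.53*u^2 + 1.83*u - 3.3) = -6.1722*u^5 + 1.1853*u^4 + 18.36*u^3 - 15.9987*u^2 + 8.9088*u + 9.702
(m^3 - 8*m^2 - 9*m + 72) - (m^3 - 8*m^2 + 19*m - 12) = 84 - 28*m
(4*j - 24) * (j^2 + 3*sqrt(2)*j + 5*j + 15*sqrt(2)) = 4*j^3 - 4*j^2 + 12*sqrt(2)*j^2 - 120*j - 12*sqrt(2)*j - 360*sqrt(2)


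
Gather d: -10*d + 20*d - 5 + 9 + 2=10*d + 6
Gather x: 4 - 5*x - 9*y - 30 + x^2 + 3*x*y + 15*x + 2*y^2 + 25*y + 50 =x^2 + x*(3*y + 10) + 2*y^2 + 16*y + 24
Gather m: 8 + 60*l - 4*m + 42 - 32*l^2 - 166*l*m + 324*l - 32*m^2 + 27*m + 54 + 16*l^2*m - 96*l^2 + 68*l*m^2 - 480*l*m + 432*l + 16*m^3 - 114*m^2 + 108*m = -128*l^2 + 816*l + 16*m^3 + m^2*(68*l - 146) + m*(16*l^2 - 646*l + 131) + 104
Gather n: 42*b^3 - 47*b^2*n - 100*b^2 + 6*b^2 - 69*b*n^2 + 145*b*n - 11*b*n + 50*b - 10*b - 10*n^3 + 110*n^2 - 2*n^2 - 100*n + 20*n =42*b^3 - 94*b^2 + 40*b - 10*n^3 + n^2*(108 - 69*b) + n*(-47*b^2 + 134*b - 80)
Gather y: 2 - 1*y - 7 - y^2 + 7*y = -y^2 + 6*y - 5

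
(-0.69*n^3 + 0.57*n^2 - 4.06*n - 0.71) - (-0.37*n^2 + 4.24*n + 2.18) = -0.69*n^3 + 0.94*n^2 - 8.3*n - 2.89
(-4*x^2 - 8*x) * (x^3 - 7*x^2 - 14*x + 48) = -4*x^5 + 20*x^4 + 112*x^3 - 80*x^2 - 384*x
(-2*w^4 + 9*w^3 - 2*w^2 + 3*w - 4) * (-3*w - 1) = 6*w^5 - 25*w^4 - 3*w^3 - 7*w^2 + 9*w + 4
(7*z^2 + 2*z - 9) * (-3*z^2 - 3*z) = -21*z^4 - 27*z^3 + 21*z^2 + 27*z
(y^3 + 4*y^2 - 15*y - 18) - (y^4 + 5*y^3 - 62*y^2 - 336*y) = -y^4 - 4*y^3 + 66*y^2 + 321*y - 18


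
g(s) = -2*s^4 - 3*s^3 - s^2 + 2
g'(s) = -8*s^3 - 9*s^2 - 2*s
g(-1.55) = -0.77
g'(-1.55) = 11.27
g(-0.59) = 2.03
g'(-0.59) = -0.31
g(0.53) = 1.11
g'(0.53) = -4.78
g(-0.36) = 1.98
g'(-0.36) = -0.07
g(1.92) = -50.10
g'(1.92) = -93.64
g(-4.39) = -506.29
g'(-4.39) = 512.17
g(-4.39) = -506.29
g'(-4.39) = 512.17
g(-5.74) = -1634.68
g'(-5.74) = 1227.91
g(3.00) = -250.00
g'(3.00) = -303.00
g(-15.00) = -91348.00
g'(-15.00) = 25005.00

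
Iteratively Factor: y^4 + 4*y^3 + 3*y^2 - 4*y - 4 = (y + 2)*(y^3 + 2*y^2 - y - 2) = (y + 1)*(y + 2)*(y^2 + y - 2) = (y + 1)*(y + 2)^2*(y - 1)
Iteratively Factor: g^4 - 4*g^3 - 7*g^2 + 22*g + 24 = (g - 4)*(g^3 - 7*g - 6) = (g - 4)*(g + 2)*(g^2 - 2*g - 3) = (g - 4)*(g + 1)*(g + 2)*(g - 3)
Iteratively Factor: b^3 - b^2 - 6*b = (b)*(b^2 - b - 6) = b*(b - 3)*(b + 2)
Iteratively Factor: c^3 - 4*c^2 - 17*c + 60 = (c - 5)*(c^2 + c - 12) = (c - 5)*(c + 4)*(c - 3)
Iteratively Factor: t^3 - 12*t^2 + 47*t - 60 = (t - 5)*(t^2 - 7*t + 12) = (t - 5)*(t - 3)*(t - 4)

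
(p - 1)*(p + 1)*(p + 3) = p^3 + 3*p^2 - p - 3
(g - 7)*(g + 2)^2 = g^3 - 3*g^2 - 24*g - 28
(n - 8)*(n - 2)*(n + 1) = n^3 - 9*n^2 + 6*n + 16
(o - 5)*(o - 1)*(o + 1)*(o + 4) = o^4 - o^3 - 21*o^2 + o + 20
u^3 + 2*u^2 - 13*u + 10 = (u - 2)*(u - 1)*(u + 5)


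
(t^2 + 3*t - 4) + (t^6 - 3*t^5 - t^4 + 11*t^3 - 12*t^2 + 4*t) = t^6 - 3*t^5 - t^4 + 11*t^3 - 11*t^2 + 7*t - 4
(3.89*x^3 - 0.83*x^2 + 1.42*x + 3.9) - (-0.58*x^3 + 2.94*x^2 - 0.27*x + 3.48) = 4.47*x^3 - 3.77*x^2 + 1.69*x + 0.42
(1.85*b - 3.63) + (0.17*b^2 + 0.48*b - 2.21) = 0.17*b^2 + 2.33*b - 5.84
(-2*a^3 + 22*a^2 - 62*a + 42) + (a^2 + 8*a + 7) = -2*a^3 + 23*a^2 - 54*a + 49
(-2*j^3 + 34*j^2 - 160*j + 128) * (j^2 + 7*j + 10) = -2*j^5 + 20*j^4 + 58*j^3 - 652*j^2 - 704*j + 1280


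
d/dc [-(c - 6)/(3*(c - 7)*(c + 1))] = (c^2 - 12*c + 43)/(3*(c^4 - 12*c^3 + 22*c^2 + 84*c + 49))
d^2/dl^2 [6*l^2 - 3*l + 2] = 12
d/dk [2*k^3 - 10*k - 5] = 6*k^2 - 10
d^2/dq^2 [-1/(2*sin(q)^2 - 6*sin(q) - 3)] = 2*(-8*sin(q)^4 + 18*sin(q)^3 - 18*sin(q)^2 - 27*sin(q) + 42)/(6*sin(q) + cos(2*q) + 2)^3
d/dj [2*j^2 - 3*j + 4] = 4*j - 3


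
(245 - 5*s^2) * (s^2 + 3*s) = -5*s^4 - 15*s^3 + 245*s^2 + 735*s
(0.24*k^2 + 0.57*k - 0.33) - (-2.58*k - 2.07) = 0.24*k^2 + 3.15*k + 1.74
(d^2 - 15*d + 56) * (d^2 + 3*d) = d^4 - 12*d^3 + 11*d^2 + 168*d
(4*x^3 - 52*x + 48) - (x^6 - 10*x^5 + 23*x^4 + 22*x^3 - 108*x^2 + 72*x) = -x^6 + 10*x^5 - 23*x^4 - 18*x^3 + 108*x^2 - 124*x + 48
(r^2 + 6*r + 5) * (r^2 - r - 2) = r^4 + 5*r^3 - 3*r^2 - 17*r - 10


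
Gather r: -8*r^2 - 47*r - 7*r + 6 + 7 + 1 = -8*r^2 - 54*r + 14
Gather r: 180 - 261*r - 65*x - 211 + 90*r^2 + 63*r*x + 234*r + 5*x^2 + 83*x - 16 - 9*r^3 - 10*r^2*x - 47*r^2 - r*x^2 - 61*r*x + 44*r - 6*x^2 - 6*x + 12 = -9*r^3 + r^2*(43 - 10*x) + r*(-x^2 + 2*x + 17) - x^2 + 12*x - 35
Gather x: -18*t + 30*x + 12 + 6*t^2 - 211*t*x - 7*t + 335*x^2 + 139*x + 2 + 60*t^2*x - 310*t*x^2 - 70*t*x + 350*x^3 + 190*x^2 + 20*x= 6*t^2 - 25*t + 350*x^3 + x^2*(525 - 310*t) + x*(60*t^2 - 281*t + 189) + 14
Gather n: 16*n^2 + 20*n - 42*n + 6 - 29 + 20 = 16*n^2 - 22*n - 3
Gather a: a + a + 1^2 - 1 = 2*a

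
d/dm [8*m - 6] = 8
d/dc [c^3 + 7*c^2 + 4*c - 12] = 3*c^2 + 14*c + 4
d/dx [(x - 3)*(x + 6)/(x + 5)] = (x^2 + 10*x + 33)/(x^2 + 10*x + 25)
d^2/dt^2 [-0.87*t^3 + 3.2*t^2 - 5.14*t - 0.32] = 6.4 - 5.22*t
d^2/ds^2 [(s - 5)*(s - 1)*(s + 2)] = 6*s - 8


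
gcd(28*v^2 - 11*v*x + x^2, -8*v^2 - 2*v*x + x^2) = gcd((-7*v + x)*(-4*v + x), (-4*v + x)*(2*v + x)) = -4*v + x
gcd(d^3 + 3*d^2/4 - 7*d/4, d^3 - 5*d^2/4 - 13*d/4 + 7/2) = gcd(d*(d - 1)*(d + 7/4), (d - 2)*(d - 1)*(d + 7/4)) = d^2 + 3*d/4 - 7/4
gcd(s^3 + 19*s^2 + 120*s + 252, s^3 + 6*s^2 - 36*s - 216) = s^2 + 12*s + 36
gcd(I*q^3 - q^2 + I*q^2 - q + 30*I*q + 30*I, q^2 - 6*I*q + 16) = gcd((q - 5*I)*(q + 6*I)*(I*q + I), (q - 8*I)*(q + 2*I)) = 1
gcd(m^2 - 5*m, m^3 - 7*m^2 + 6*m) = m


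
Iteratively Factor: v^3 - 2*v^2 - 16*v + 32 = (v - 2)*(v^2 - 16) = (v - 2)*(v + 4)*(v - 4)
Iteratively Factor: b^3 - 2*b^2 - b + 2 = (b - 1)*(b^2 - b - 2) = (b - 2)*(b - 1)*(b + 1)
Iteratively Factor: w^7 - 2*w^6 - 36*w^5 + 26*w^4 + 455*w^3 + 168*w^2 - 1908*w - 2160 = (w - 3)*(w^6 + w^5 - 33*w^4 - 73*w^3 + 236*w^2 + 876*w + 720) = (w - 3)*(w + 3)*(w^5 - 2*w^4 - 27*w^3 + 8*w^2 + 212*w + 240) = (w - 5)*(w - 3)*(w + 3)*(w^4 + 3*w^3 - 12*w^2 - 52*w - 48) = (w - 5)*(w - 3)*(w + 2)*(w + 3)*(w^3 + w^2 - 14*w - 24) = (w - 5)*(w - 3)*(w + 2)^2*(w + 3)*(w^2 - w - 12) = (w - 5)*(w - 3)*(w + 2)^2*(w + 3)^2*(w - 4)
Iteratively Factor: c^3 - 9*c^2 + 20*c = (c - 4)*(c^2 - 5*c) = c*(c - 4)*(c - 5)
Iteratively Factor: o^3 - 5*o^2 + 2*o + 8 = (o - 4)*(o^2 - o - 2) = (o - 4)*(o - 2)*(o + 1)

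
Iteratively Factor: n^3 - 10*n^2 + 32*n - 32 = (n - 4)*(n^2 - 6*n + 8) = (n - 4)*(n - 2)*(n - 4)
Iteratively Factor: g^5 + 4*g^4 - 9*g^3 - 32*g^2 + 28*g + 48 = (g + 4)*(g^4 - 9*g^2 + 4*g + 12) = (g - 2)*(g + 4)*(g^3 + 2*g^2 - 5*g - 6) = (g - 2)*(g + 3)*(g + 4)*(g^2 - g - 2) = (g - 2)*(g + 1)*(g + 3)*(g + 4)*(g - 2)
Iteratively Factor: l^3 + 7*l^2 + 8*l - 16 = (l + 4)*(l^2 + 3*l - 4) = (l - 1)*(l + 4)*(l + 4)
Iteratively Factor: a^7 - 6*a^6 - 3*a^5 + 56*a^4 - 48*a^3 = (a - 4)*(a^6 - 2*a^5 - 11*a^4 + 12*a^3) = a*(a - 4)*(a^5 - 2*a^4 - 11*a^3 + 12*a^2) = a*(a - 4)*(a + 3)*(a^4 - 5*a^3 + 4*a^2) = a^2*(a - 4)*(a + 3)*(a^3 - 5*a^2 + 4*a) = a^3*(a - 4)*(a + 3)*(a^2 - 5*a + 4) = a^3*(a - 4)*(a - 1)*(a + 3)*(a - 4)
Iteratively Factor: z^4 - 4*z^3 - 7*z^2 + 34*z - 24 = (z + 3)*(z^3 - 7*z^2 + 14*z - 8) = (z - 2)*(z + 3)*(z^2 - 5*z + 4) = (z - 4)*(z - 2)*(z + 3)*(z - 1)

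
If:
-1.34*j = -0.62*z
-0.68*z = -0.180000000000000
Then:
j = 0.12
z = 0.26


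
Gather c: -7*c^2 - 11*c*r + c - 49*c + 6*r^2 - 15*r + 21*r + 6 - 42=-7*c^2 + c*(-11*r - 48) + 6*r^2 + 6*r - 36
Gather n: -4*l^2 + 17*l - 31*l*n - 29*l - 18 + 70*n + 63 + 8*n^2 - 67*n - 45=-4*l^2 - 12*l + 8*n^2 + n*(3 - 31*l)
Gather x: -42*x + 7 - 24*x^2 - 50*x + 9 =-24*x^2 - 92*x + 16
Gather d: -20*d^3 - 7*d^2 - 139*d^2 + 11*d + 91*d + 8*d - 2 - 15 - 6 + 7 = -20*d^3 - 146*d^2 + 110*d - 16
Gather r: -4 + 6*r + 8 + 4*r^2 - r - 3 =4*r^2 + 5*r + 1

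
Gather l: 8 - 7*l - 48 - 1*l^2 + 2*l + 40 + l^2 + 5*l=0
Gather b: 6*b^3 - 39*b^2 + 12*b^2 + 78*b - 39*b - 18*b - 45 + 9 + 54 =6*b^3 - 27*b^2 + 21*b + 18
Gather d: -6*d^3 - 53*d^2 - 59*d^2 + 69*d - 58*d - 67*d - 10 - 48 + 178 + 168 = -6*d^3 - 112*d^2 - 56*d + 288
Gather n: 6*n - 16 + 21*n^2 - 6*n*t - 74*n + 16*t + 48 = 21*n^2 + n*(-6*t - 68) + 16*t + 32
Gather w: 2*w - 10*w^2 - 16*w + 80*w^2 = 70*w^2 - 14*w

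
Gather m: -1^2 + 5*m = 5*m - 1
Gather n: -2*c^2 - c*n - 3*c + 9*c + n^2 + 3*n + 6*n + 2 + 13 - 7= -2*c^2 + 6*c + n^2 + n*(9 - c) + 8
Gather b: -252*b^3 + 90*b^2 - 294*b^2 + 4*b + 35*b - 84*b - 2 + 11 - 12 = -252*b^3 - 204*b^2 - 45*b - 3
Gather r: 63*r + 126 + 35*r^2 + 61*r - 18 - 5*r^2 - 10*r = 30*r^2 + 114*r + 108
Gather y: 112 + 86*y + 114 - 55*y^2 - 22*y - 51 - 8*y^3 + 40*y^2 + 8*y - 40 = -8*y^3 - 15*y^2 + 72*y + 135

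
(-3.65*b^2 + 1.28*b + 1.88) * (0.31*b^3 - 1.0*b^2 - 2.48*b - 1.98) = -1.1315*b^5 + 4.0468*b^4 + 8.3548*b^3 + 2.1726*b^2 - 7.1968*b - 3.7224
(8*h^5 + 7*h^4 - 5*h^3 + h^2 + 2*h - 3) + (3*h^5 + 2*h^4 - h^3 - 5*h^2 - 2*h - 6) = 11*h^5 + 9*h^4 - 6*h^3 - 4*h^2 - 9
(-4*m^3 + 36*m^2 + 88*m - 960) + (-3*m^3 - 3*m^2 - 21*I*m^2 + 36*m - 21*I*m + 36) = -7*m^3 + 33*m^2 - 21*I*m^2 + 124*m - 21*I*m - 924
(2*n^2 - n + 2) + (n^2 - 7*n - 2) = 3*n^2 - 8*n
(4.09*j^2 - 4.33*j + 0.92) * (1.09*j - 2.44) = 4.4581*j^3 - 14.6993*j^2 + 11.568*j - 2.2448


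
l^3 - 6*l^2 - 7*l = l*(l - 7)*(l + 1)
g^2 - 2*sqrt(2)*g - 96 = (g - 8*sqrt(2))*(g + 6*sqrt(2))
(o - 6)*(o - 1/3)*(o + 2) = o^3 - 13*o^2/3 - 32*o/3 + 4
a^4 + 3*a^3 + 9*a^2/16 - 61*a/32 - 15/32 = (a - 3/4)*(a + 1/4)*(a + 1)*(a + 5/2)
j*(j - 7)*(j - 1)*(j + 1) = j^4 - 7*j^3 - j^2 + 7*j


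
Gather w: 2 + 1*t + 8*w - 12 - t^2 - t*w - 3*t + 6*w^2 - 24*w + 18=-t^2 - 2*t + 6*w^2 + w*(-t - 16) + 8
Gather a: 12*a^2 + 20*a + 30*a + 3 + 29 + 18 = 12*a^2 + 50*a + 50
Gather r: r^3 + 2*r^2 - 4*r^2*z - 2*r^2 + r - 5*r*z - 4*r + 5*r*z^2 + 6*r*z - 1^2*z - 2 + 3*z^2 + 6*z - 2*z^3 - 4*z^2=r^3 - 4*r^2*z + r*(5*z^2 + z - 3) - 2*z^3 - z^2 + 5*z - 2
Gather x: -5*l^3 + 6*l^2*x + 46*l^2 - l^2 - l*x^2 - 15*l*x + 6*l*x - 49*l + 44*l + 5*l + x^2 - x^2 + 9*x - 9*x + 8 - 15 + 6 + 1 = -5*l^3 + 45*l^2 - l*x^2 + x*(6*l^2 - 9*l)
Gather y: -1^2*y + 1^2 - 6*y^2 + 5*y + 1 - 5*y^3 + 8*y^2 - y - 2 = -5*y^3 + 2*y^2 + 3*y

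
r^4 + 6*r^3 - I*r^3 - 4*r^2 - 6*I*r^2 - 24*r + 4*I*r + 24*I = (r - 2)*(r + 2)*(r + 6)*(r - I)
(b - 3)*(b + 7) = b^2 + 4*b - 21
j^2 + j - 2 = (j - 1)*(j + 2)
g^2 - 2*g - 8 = (g - 4)*(g + 2)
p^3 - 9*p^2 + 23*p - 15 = (p - 5)*(p - 3)*(p - 1)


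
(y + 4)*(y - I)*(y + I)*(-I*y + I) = -I*y^4 - 3*I*y^3 + 3*I*y^2 - 3*I*y + 4*I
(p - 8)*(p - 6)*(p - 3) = p^3 - 17*p^2 + 90*p - 144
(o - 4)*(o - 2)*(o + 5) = o^3 - o^2 - 22*o + 40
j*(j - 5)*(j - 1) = j^3 - 6*j^2 + 5*j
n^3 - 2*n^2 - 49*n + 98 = (n - 7)*(n - 2)*(n + 7)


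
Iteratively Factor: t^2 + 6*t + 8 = (t + 2)*(t + 4)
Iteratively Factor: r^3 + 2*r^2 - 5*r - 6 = (r + 3)*(r^2 - r - 2) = (r - 2)*(r + 3)*(r + 1)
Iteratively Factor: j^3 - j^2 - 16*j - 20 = (j - 5)*(j^2 + 4*j + 4) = (j - 5)*(j + 2)*(j + 2)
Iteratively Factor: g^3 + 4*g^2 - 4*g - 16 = (g - 2)*(g^2 + 6*g + 8) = (g - 2)*(g + 2)*(g + 4)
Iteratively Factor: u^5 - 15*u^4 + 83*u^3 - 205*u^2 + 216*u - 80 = (u - 4)*(u^4 - 11*u^3 + 39*u^2 - 49*u + 20) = (u - 4)*(u - 1)*(u^3 - 10*u^2 + 29*u - 20) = (u - 4)*(u - 1)^2*(u^2 - 9*u + 20) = (u - 4)^2*(u - 1)^2*(u - 5)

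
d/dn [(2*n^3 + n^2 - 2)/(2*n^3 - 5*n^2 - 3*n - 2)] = 3*(-4*n^4 - 4*n^3 - n^2 - 8*n - 2)/(4*n^6 - 20*n^5 + 13*n^4 + 22*n^3 + 29*n^2 + 12*n + 4)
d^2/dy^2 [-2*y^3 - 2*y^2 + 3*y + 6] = -12*y - 4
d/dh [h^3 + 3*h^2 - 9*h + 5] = 3*h^2 + 6*h - 9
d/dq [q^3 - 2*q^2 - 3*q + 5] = 3*q^2 - 4*q - 3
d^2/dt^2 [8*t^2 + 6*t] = 16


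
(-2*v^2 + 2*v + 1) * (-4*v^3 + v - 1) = 8*v^5 - 8*v^4 - 6*v^3 + 4*v^2 - v - 1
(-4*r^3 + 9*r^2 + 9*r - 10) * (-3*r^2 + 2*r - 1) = 12*r^5 - 35*r^4 - 5*r^3 + 39*r^2 - 29*r + 10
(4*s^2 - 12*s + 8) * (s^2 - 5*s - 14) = 4*s^4 - 32*s^3 + 12*s^2 + 128*s - 112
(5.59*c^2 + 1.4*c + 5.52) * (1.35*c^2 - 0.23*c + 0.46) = 7.5465*c^4 + 0.6043*c^3 + 9.7014*c^2 - 0.6256*c + 2.5392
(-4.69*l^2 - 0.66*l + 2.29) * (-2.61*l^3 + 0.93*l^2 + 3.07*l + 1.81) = 12.2409*l^5 - 2.6391*l^4 - 20.989*l^3 - 8.3854*l^2 + 5.8357*l + 4.1449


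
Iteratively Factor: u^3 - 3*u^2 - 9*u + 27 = (u + 3)*(u^2 - 6*u + 9) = (u - 3)*(u + 3)*(u - 3)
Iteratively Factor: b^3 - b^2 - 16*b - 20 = (b - 5)*(b^2 + 4*b + 4) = (b - 5)*(b + 2)*(b + 2)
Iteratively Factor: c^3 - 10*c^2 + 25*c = (c - 5)*(c^2 - 5*c) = c*(c - 5)*(c - 5)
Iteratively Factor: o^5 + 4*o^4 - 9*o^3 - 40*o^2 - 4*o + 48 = (o + 2)*(o^4 + 2*o^3 - 13*o^2 - 14*o + 24) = (o + 2)^2*(o^3 - 13*o + 12) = (o - 3)*(o + 2)^2*(o^2 + 3*o - 4) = (o - 3)*(o - 1)*(o + 2)^2*(o + 4)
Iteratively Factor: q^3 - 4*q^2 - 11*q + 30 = (q - 2)*(q^2 - 2*q - 15) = (q - 2)*(q + 3)*(q - 5)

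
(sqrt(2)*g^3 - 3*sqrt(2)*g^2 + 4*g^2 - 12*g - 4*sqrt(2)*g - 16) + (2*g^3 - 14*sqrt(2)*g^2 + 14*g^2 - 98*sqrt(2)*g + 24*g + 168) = sqrt(2)*g^3 + 2*g^3 - 17*sqrt(2)*g^2 + 18*g^2 - 102*sqrt(2)*g + 12*g + 152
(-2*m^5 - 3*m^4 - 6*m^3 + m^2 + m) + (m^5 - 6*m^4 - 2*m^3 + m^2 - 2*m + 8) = -m^5 - 9*m^4 - 8*m^3 + 2*m^2 - m + 8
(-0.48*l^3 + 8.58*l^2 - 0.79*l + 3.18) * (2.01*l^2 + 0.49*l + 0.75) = -0.9648*l^5 + 17.0106*l^4 + 2.2563*l^3 + 12.4397*l^2 + 0.9657*l + 2.385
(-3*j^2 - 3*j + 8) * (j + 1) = -3*j^3 - 6*j^2 + 5*j + 8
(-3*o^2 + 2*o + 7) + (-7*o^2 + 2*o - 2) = -10*o^2 + 4*o + 5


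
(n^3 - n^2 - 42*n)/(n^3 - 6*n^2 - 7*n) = (n + 6)/(n + 1)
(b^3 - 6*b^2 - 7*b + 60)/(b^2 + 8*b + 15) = (b^2 - 9*b + 20)/(b + 5)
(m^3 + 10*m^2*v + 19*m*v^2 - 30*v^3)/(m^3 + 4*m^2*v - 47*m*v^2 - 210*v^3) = (-m + v)/(-m + 7*v)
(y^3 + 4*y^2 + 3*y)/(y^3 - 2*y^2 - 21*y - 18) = y/(y - 6)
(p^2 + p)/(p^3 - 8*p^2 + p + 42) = p*(p + 1)/(p^3 - 8*p^2 + p + 42)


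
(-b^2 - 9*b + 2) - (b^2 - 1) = -2*b^2 - 9*b + 3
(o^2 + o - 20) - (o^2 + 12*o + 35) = -11*o - 55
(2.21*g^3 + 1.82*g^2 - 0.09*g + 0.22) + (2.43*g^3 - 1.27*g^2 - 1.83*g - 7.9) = 4.64*g^3 + 0.55*g^2 - 1.92*g - 7.68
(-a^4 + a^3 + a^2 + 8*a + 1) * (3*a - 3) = -3*a^5 + 6*a^4 + 21*a^2 - 21*a - 3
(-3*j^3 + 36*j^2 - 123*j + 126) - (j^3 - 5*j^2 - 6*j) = -4*j^3 + 41*j^2 - 117*j + 126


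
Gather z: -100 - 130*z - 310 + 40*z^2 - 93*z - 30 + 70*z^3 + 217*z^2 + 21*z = 70*z^3 + 257*z^2 - 202*z - 440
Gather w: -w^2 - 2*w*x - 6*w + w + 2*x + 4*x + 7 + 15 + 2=-w^2 + w*(-2*x - 5) + 6*x + 24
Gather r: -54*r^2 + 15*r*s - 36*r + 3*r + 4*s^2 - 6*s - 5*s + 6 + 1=-54*r^2 + r*(15*s - 33) + 4*s^2 - 11*s + 7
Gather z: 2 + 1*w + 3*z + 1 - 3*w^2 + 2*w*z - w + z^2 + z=-3*w^2 + z^2 + z*(2*w + 4) + 3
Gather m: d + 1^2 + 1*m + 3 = d + m + 4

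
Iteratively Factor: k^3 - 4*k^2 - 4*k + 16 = (k - 4)*(k^2 - 4) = (k - 4)*(k + 2)*(k - 2)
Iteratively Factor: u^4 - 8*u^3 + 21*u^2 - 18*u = (u - 3)*(u^3 - 5*u^2 + 6*u) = (u - 3)*(u - 2)*(u^2 - 3*u) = u*(u - 3)*(u - 2)*(u - 3)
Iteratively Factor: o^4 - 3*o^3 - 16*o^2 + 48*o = (o)*(o^3 - 3*o^2 - 16*o + 48) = o*(o - 4)*(o^2 + o - 12) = o*(o - 4)*(o - 3)*(o + 4)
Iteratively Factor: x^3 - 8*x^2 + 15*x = (x)*(x^2 - 8*x + 15) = x*(x - 5)*(x - 3)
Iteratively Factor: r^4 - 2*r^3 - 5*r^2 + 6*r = (r - 3)*(r^3 + r^2 - 2*r) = r*(r - 3)*(r^2 + r - 2) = r*(r - 3)*(r + 2)*(r - 1)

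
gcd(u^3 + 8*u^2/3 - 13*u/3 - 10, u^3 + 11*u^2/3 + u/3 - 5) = u^2 + 14*u/3 + 5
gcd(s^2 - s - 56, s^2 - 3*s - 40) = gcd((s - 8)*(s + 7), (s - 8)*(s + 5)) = s - 8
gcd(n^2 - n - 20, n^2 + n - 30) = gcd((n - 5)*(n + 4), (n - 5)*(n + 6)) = n - 5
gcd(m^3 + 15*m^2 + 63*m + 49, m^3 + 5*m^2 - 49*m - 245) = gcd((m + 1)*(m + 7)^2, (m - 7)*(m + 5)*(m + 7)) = m + 7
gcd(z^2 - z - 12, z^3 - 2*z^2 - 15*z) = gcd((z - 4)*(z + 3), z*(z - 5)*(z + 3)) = z + 3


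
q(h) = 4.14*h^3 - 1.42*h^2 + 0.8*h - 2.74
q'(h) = 12.42*h^2 - 2.84*h + 0.8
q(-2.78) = -104.89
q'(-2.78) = 104.68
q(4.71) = 402.10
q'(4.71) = 262.95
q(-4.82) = -503.18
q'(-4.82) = 303.04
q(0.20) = -2.60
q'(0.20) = 0.73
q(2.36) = 45.66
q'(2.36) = 63.27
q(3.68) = 187.29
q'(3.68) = 158.55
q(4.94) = 465.65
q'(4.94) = 289.86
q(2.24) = 38.46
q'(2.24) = 56.76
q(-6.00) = -952.90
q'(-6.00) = 464.96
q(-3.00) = -129.70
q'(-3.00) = 121.10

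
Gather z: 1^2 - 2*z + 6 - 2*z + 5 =12 - 4*z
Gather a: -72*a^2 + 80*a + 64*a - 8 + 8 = -72*a^2 + 144*a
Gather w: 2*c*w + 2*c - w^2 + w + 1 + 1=2*c - w^2 + w*(2*c + 1) + 2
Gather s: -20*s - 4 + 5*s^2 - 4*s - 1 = 5*s^2 - 24*s - 5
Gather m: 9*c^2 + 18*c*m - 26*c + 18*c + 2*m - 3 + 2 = 9*c^2 - 8*c + m*(18*c + 2) - 1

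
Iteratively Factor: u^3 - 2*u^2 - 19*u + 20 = (u - 5)*(u^2 + 3*u - 4) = (u - 5)*(u + 4)*(u - 1)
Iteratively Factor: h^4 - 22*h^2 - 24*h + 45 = (h + 3)*(h^3 - 3*h^2 - 13*h + 15) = (h - 1)*(h + 3)*(h^2 - 2*h - 15) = (h - 5)*(h - 1)*(h + 3)*(h + 3)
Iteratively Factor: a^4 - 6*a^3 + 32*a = (a - 4)*(a^3 - 2*a^2 - 8*a) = a*(a - 4)*(a^2 - 2*a - 8) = a*(a - 4)*(a + 2)*(a - 4)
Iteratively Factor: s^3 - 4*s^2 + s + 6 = (s + 1)*(s^2 - 5*s + 6) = (s - 2)*(s + 1)*(s - 3)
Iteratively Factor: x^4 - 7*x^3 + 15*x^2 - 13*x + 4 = (x - 4)*(x^3 - 3*x^2 + 3*x - 1) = (x - 4)*(x - 1)*(x^2 - 2*x + 1) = (x - 4)*(x - 1)^2*(x - 1)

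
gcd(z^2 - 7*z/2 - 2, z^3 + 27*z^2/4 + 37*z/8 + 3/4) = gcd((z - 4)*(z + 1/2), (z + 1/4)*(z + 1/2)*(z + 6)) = z + 1/2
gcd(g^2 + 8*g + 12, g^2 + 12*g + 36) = g + 6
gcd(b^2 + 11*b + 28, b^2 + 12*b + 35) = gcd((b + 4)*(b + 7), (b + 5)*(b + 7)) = b + 7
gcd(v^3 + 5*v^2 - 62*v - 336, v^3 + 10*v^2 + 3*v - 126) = v^2 + 13*v + 42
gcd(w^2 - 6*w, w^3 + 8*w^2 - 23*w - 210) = 1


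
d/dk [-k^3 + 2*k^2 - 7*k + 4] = -3*k^2 + 4*k - 7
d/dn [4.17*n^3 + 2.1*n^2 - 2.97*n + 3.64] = 12.51*n^2 + 4.2*n - 2.97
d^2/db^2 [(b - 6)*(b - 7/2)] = 2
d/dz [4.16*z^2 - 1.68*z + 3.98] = 8.32*z - 1.68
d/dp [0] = 0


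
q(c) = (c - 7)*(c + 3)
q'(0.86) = -2.28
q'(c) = 2*c - 4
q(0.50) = -22.75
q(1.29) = -24.50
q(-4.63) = 18.96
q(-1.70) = -11.31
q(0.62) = -23.10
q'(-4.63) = -13.26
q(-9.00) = 96.00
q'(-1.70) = -7.40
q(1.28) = -24.48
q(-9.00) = 96.00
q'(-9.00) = -22.00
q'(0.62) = -2.76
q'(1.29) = -1.42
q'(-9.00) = -22.00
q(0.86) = -23.70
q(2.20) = -24.96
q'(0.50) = -3.00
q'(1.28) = -1.44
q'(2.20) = 0.40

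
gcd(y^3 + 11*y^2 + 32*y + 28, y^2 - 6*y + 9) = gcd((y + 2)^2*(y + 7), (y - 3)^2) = 1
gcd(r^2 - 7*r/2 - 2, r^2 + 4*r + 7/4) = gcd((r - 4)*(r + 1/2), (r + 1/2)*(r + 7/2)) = r + 1/2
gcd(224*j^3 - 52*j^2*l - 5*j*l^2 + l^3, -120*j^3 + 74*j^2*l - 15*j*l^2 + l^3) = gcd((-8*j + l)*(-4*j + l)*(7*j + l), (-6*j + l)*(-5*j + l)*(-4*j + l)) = 4*j - l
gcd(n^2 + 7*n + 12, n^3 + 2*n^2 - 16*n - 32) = n + 4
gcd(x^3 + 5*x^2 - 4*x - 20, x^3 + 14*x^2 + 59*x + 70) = x^2 + 7*x + 10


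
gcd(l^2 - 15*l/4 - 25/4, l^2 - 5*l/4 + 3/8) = 1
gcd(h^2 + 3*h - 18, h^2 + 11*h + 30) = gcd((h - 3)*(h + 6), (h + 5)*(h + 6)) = h + 6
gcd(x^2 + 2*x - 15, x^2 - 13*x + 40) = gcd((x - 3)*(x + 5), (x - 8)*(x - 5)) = 1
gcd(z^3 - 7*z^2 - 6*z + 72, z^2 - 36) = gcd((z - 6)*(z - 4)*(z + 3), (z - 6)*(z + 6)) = z - 6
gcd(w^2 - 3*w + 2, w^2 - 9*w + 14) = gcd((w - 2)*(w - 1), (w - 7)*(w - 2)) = w - 2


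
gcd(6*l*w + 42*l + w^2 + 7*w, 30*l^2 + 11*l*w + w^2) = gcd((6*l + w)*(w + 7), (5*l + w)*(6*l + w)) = 6*l + w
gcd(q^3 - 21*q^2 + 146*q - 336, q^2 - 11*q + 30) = q - 6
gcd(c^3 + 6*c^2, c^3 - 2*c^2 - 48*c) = c^2 + 6*c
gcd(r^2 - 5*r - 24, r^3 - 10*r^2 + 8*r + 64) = r - 8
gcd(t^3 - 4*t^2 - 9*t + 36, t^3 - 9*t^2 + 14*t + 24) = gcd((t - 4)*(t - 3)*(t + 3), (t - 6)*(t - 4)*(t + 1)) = t - 4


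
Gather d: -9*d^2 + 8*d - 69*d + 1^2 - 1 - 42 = -9*d^2 - 61*d - 42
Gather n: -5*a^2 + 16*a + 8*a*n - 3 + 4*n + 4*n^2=-5*a^2 + 16*a + 4*n^2 + n*(8*a + 4) - 3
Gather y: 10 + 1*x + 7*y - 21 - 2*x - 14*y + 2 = -x - 7*y - 9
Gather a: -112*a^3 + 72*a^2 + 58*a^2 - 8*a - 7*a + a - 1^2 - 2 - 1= -112*a^3 + 130*a^2 - 14*a - 4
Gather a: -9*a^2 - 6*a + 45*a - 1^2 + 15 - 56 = -9*a^2 + 39*a - 42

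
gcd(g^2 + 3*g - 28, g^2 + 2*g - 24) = g - 4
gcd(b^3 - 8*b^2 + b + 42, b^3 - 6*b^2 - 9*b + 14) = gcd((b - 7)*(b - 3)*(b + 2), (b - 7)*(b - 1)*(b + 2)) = b^2 - 5*b - 14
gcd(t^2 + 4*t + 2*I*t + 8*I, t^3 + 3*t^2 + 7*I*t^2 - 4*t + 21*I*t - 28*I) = t + 4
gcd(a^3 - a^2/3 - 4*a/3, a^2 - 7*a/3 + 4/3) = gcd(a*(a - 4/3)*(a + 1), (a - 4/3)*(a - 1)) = a - 4/3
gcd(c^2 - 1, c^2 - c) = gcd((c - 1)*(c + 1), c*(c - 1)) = c - 1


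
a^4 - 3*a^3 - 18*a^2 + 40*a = a*(a - 5)*(a - 2)*(a + 4)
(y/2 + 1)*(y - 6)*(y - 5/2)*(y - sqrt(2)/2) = y^4/2 - 13*y^3/4 - sqrt(2)*y^3/4 - y^2 + 13*sqrt(2)*y^2/8 + sqrt(2)*y/2 + 15*y - 15*sqrt(2)/2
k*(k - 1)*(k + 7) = k^3 + 6*k^2 - 7*k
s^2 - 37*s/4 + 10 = (s - 8)*(s - 5/4)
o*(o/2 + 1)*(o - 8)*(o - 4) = o^4/2 - 5*o^3 + 4*o^2 + 32*o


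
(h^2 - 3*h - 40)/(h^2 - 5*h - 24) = (h + 5)/(h + 3)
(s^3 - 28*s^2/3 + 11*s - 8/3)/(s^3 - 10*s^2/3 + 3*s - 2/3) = (s - 8)/(s - 2)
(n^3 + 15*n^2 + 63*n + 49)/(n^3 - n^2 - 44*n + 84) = (n^2 + 8*n + 7)/(n^2 - 8*n + 12)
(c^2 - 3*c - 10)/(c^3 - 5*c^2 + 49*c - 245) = (c + 2)/(c^2 + 49)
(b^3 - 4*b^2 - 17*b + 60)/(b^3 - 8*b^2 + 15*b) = (b + 4)/b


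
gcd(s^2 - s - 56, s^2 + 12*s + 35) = s + 7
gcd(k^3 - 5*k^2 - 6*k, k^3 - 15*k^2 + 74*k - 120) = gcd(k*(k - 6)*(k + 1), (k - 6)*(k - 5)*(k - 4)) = k - 6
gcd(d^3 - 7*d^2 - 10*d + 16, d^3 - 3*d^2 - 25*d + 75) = 1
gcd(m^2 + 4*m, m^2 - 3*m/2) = m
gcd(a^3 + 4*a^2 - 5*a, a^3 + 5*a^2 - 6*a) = a^2 - a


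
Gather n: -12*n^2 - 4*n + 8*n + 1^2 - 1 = -12*n^2 + 4*n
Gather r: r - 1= r - 1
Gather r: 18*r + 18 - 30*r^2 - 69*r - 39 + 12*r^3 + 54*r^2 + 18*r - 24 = 12*r^3 + 24*r^2 - 33*r - 45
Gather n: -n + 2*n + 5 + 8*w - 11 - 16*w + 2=n - 8*w - 4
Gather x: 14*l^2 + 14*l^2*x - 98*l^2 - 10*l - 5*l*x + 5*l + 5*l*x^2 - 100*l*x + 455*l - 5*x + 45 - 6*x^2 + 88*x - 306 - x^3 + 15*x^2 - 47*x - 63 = -84*l^2 + 450*l - x^3 + x^2*(5*l + 9) + x*(14*l^2 - 105*l + 36) - 324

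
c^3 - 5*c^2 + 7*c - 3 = (c - 3)*(c - 1)^2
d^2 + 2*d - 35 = (d - 5)*(d + 7)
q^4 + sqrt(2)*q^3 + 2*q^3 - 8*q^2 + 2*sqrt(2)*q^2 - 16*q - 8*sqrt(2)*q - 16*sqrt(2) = (q + 2)*(q - 2*sqrt(2))*(q + sqrt(2))*(q + 2*sqrt(2))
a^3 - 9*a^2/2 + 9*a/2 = a*(a - 3)*(a - 3/2)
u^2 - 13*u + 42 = (u - 7)*(u - 6)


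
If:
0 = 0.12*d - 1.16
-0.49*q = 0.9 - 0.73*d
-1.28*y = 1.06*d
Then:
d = 9.67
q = 12.56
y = -8.01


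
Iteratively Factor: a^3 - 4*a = (a - 2)*(a^2 + 2*a) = (a - 2)*(a + 2)*(a)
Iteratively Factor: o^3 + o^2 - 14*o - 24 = (o + 2)*(o^2 - o - 12) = (o + 2)*(o + 3)*(o - 4)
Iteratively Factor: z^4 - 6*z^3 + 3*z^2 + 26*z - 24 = (z - 3)*(z^3 - 3*z^2 - 6*z + 8) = (z - 3)*(z + 2)*(z^2 - 5*z + 4) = (z - 4)*(z - 3)*(z + 2)*(z - 1)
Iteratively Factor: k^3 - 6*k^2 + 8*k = (k - 4)*(k^2 - 2*k) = k*(k - 4)*(k - 2)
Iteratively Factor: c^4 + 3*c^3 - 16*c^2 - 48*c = (c + 3)*(c^3 - 16*c) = (c - 4)*(c + 3)*(c^2 + 4*c) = (c - 4)*(c + 3)*(c + 4)*(c)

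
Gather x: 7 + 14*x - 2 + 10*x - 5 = 24*x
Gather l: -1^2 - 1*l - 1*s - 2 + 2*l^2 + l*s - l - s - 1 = 2*l^2 + l*(s - 2) - 2*s - 4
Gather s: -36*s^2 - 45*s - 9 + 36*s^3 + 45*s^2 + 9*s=36*s^3 + 9*s^2 - 36*s - 9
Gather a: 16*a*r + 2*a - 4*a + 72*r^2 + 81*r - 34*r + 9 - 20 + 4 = a*(16*r - 2) + 72*r^2 + 47*r - 7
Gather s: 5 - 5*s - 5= -5*s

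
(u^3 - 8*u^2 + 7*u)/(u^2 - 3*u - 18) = u*(-u^2 + 8*u - 7)/(-u^2 + 3*u + 18)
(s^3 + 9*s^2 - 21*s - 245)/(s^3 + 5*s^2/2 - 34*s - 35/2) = 2*(s + 7)/(2*s + 1)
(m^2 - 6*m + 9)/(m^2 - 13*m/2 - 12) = 2*(-m^2 + 6*m - 9)/(-2*m^2 + 13*m + 24)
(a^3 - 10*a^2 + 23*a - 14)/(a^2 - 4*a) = (a^3 - 10*a^2 + 23*a - 14)/(a*(a - 4))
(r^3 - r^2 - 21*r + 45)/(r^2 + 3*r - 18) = (r^2 + 2*r - 15)/(r + 6)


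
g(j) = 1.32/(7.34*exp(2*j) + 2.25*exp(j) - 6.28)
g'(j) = 1.32*(-14.68*exp(2*j) - 2.25*exp(j))/(7.34*exp(2*j) + 2.25*exp(j) - 6.28)^2 = (-19.3776*exp(j) - 2.97)*exp(j)/(7.34*exp(2*j) + 2.25*exp(j) - 6.28)^2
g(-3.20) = -0.21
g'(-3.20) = -0.00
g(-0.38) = -1.01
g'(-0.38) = -6.48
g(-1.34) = -0.25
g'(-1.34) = -0.08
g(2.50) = 0.00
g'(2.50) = -0.00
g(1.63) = 0.01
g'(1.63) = -0.01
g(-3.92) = -0.21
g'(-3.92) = -0.00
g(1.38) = 0.01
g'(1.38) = -0.02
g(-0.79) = -0.35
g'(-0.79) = -0.38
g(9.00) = 0.00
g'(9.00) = 0.00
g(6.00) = 0.00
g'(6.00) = 0.00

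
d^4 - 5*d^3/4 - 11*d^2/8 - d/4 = d*(d - 2)*(d + 1/4)*(d + 1/2)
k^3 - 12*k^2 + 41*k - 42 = (k - 7)*(k - 3)*(k - 2)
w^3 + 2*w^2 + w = w*(w + 1)^2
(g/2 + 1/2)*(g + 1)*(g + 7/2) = g^3/2 + 11*g^2/4 + 4*g + 7/4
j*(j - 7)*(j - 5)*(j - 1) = j^4 - 13*j^3 + 47*j^2 - 35*j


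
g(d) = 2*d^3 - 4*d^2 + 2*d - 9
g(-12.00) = -4065.00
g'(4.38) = 82.07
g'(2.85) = 27.94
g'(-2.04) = 43.29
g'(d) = 6*d^2 - 8*d + 2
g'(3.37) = 43.18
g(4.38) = 91.08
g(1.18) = -8.92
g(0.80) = -8.94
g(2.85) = 10.51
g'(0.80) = -0.56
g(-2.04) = -46.71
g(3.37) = 28.86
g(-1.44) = -26.15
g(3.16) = 20.49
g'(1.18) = 0.91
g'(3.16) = 36.63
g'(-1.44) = 25.96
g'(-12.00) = 962.00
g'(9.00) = 416.00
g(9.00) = 1143.00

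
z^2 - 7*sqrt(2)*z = z*(z - 7*sqrt(2))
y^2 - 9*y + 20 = (y - 5)*(y - 4)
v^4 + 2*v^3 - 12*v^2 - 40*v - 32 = (v - 4)*(v + 2)^3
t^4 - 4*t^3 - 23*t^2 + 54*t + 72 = (t - 6)*(t - 3)*(t + 1)*(t + 4)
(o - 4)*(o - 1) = o^2 - 5*o + 4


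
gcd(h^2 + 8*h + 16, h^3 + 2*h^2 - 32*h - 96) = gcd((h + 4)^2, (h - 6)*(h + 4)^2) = h^2 + 8*h + 16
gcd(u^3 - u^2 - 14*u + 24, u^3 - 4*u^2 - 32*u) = u + 4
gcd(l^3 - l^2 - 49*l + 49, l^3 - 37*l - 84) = l - 7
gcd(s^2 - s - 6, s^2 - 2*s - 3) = s - 3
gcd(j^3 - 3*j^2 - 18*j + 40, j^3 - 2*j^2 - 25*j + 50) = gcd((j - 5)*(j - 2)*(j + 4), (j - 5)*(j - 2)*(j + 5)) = j^2 - 7*j + 10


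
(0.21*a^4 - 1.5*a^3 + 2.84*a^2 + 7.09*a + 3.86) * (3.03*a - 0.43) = 0.6363*a^5 - 4.6353*a^4 + 9.2502*a^3 + 20.2615*a^2 + 8.6471*a - 1.6598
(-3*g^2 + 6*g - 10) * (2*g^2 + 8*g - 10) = -6*g^4 - 12*g^3 + 58*g^2 - 140*g + 100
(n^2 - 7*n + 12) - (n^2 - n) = 12 - 6*n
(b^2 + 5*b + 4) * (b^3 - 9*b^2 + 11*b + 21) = b^5 - 4*b^4 - 30*b^3 + 40*b^2 + 149*b + 84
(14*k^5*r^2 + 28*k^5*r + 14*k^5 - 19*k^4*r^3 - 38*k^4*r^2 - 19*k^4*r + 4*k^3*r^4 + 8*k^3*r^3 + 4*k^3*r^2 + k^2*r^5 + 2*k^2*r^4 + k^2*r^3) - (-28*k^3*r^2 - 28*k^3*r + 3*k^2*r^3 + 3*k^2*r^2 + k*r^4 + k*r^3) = 14*k^5*r^2 + 28*k^5*r + 14*k^5 - 19*k^4*r^3 - 38*k^4*r^2 - 19*k^4*r + 4*k^3*r^4 + 8*k^3*r^3 + 32*k^3*r^2 + 28*k^3*r + k^2*r^5 + 2*k^2*r^4 - 2*k^2*r^3 - 3*k^2*r^2 - k*r^4 - k*r^3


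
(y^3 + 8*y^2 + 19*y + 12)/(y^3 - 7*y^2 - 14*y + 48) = (y^2 + 5*y + 4)/(y^2 - 10*y + 16)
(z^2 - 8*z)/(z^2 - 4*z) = (z - 8)/(z - 4)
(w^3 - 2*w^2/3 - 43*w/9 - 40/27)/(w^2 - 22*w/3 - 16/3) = (-27*w^3 + 18*w^2 + 129*w + 40)/(9*(-3*w^2 + 22*w + 16))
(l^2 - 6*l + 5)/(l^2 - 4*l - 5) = (l - 1)/(l + 1)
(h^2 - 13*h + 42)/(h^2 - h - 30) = (h - 7)/(h + 5)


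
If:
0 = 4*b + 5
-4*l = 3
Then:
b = -5/4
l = -3/4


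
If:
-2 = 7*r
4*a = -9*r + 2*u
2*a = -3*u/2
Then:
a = 27/70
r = -2/7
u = -18/35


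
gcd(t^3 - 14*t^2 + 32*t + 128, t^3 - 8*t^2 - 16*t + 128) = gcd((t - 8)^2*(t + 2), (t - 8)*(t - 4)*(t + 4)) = t - 8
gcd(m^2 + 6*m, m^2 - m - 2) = 1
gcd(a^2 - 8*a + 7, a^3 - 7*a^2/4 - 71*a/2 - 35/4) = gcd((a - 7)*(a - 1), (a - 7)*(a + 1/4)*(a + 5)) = a - 7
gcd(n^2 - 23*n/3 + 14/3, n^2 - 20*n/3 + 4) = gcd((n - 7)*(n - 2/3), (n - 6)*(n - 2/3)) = n - 2/3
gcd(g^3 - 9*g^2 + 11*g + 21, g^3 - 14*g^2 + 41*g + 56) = g^2 - 6*g - 7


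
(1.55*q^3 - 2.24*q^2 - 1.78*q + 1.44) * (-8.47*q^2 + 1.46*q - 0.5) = -13.1285*q^5 + 21.2358*q^4 + 11.0312*q^3 - 13.6756*q^2 + 2.9924*q - 0.72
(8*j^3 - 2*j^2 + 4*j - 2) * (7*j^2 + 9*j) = 56*j^5 + 58*j^4 + 10*j^3 + 22*j^2 - 18*j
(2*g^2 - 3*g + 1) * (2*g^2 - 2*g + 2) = 4*g^4 - 10*g^3 + 12*g^2 - 8*g + 2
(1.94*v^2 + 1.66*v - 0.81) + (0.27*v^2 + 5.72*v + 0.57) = 2.21*v^2 + 7.38*v - 0.24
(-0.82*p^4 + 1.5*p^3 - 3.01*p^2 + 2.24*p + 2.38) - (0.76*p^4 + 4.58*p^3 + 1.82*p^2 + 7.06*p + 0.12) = -1.58*p^4 - 3.08*p^3 - 4.83*p^2 - 4.82*p + 2.26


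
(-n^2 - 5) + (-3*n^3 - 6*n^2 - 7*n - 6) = -3*n^3 - 7*n^2 - 7*n - 11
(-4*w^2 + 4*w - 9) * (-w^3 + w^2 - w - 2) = 4*w^5 - 8*w^4 + 17*w^3 - 5*w^2 + w + 18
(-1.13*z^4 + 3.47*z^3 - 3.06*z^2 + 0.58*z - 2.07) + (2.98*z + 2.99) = -1.13*z^4 + 3.47*z^3 - 3.06*z^2 + 3.56*z + 0.92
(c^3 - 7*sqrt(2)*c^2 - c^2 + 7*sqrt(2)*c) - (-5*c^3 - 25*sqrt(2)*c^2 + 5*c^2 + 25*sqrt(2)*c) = 6*c^3 - 6*c^2 + 18*sqrt(2)*c^2 - 18*sqrt(2)*c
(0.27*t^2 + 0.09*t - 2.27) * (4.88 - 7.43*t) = -2.0061*t^3 + 0.6489*t^2 + 17.3053*t - 11.0776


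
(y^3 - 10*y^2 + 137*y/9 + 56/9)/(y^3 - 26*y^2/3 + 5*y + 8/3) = (y - 7/3)/(y - 1)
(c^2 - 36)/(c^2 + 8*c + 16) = (c^2 - 36)/(c^2 + 8*c + 16)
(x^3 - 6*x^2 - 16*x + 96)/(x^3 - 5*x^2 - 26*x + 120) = (x + 4)/(x + 5)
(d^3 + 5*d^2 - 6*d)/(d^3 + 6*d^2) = (d - 1)/d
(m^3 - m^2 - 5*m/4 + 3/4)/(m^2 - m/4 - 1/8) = 2*(2*m^2 - m - 3)/(4*m + 1)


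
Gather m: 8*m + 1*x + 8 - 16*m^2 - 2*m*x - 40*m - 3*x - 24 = -16*m^2 + m*(-2*x - 32) - 2*x - 16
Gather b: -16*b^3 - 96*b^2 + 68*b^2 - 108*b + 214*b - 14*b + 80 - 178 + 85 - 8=-16*b^3 - 28*b^2 + 92*b - 21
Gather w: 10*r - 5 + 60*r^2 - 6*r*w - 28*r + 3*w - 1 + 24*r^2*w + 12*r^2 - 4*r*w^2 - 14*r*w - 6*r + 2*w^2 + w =72*r^2 - 24*r + w^2*(2 - 4*r) + w*(24*r^2 - 20*r + 4) - 6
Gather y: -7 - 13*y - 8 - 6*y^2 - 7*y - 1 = -6*y^2 - 20*y - 16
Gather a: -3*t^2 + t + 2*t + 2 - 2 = -3*t^2 + 3*t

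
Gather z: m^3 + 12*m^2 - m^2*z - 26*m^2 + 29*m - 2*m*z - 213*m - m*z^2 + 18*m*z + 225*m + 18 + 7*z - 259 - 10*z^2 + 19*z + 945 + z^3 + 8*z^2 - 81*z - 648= m^3 - 14*m^2 + 41*m + z^3 + z^2*(-m - 2) + z*(-m^2 + 16*m - 55) + 56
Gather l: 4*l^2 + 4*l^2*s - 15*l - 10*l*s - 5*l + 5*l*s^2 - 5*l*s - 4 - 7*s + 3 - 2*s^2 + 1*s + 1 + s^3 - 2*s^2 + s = l^2*(4*s + 4) + l*(5*s^2 - 15*s - 20) + s^3 - 4*s^2 - 5*s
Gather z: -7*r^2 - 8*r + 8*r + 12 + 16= 28 - 7*r^2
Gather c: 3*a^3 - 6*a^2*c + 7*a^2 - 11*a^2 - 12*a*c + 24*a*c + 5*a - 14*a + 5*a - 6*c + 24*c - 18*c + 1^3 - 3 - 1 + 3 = 3*a^3 - 4*a^2 - 4*a + c*(-6*a^2 + 12*a)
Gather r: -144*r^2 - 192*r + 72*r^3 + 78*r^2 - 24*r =72*r^3 - 66*r^2 - 216*r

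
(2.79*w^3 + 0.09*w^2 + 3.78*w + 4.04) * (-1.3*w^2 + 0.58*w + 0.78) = -3.627*w^5 + 1.5012*w^4 - 2.6856*w^3 - 2.9894*w^2 + 5.2916*w + 3.1512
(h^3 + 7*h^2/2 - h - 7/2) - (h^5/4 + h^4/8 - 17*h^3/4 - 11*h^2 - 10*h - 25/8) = -h^5/4 - h^4/8 + 21*h^3/4 + 29*h^2/2 + 9*h - 3/8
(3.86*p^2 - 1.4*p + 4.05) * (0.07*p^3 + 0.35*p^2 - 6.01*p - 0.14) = 0.2702*p^5 + 1.253*p^4 - 23.4051*p^3 + 9.2911*p^2 - 24.1445*p - 0.567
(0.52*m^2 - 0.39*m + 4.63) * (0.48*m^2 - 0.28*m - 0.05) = 0.2496*m^4 - 0.3328*m^3 + 2.3056*m^2 - 1.2769*m - 0.2315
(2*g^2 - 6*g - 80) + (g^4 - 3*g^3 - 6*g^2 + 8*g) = g^4 - 3*g^3 - 4*g^2 + 2*g - 80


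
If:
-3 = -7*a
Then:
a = 3/7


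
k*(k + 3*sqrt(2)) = k^2 + 3*sqrt(2)*k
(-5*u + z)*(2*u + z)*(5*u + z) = -50*u^3 - 25*u^2*z + 2*u*z^2 + z^3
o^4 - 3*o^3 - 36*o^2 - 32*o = o*(o - 8)*(o + 1)*(o + 4)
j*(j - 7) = j^2 - 7*j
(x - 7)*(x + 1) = x^2 - 6*x - 7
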